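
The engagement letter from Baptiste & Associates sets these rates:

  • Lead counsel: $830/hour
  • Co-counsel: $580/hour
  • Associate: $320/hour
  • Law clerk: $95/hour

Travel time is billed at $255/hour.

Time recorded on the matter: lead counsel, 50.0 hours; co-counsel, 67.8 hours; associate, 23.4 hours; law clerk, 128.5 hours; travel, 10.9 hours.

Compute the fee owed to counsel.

$103,299.00

Lead counsel: 50.0 × $830 = $41,500.00
Co-counsel: 67.8 × $580 = $39,324.00
Associate: 23.4 × $320 = $7,488.00
Law clerk: 128.5 × $95 = $12,207.50
Subtotal: $41,500.00 + $39,324.00 + $7,488.00 + $12,207.50 = $100,519.50
Travel: 10.9 × $255 = $2,779.50
Total: $100,519.50 + $2,779.50 = $103,299.00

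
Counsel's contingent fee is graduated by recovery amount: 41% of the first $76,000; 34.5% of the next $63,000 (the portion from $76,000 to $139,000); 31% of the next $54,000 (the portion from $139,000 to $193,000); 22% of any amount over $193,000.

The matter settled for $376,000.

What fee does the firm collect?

$109,895.00

First $76,000 at 41% = $31,160.00
Next $63,000 at 34.5% = $21,735.00
Next $54,000 at 31% = $16,740.00
Remaining $183,000 at 22% = $40,260.00
Fee: $31,160.00 + $21,735.00 + $16,740.00 + $40,260.00 = $109,895.00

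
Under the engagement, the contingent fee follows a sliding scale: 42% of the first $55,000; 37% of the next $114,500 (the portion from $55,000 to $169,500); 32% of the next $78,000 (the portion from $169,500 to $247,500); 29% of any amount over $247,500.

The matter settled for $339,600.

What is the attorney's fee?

First $55,000 at 42% = $23,100.00
Next $114,500 at 37% = $42,365.00
Next $78,000 at 32% = $24,960.00
Remaining $92,100 at 29% = $26,709.00
Fee: $23,100.00 + $42,365.00 + $24,960.00 + $26,709.00 = $117,134.00

$117,134.00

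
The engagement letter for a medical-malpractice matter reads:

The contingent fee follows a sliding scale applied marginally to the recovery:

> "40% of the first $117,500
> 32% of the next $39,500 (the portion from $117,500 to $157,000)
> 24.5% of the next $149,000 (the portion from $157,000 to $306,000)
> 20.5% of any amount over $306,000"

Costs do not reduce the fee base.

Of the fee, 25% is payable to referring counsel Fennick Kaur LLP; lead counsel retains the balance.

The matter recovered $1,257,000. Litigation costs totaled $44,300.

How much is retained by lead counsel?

Fee base is the gross recovery, $1,257,000; costs are reimbursed separately.
First $117,500 at 40% = $47,000.00
Next $39,500 at 32% = $12,640.00
Next $149,000 at 24.5% = $36,505.00
Remaining $951,000 at 20.5% = $194,955.00
Fee: $47,000.00 + $12,640.00 + $36,505.00 + $194,955.00 = $291,100.00
Referral share: 25% of $291,100.00 = $72,775.00; lead counsel retains $291,100.00 − $72,775.00 = $218,325.00.

$218,325.00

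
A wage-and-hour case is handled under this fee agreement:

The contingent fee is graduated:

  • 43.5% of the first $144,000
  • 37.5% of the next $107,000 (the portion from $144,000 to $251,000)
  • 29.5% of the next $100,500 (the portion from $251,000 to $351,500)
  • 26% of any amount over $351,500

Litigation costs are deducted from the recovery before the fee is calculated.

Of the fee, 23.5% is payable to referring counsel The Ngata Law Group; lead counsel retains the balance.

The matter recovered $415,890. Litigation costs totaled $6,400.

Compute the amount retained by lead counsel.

$112,829.77

Fee base (net of costs): $415,890 − $6,400 = $409,490
First $144,000 at 43.5% = $62,640.00
Next $107,000 at 37.5% = $40,125.00
Next $100,500 at 29.5% = $29,647.50
Remaining $57,990 at 26% = $15,077.40
Fee: $62,640.00 + $40,125.00 + $29,647.50 + $15,077.40 = $147,489.90
Referral share: 23.5% of $147,489.90 = $34,660.13; lead counsel retains $147,489.90 − $34,660.13 = $112,829.77.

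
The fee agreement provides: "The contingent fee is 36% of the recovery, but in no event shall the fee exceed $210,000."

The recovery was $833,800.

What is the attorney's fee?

$210,000.00

36% of $833,800 = $300,168.00
That exceeds the $210,000 cap, so the fee is capped at $210,000.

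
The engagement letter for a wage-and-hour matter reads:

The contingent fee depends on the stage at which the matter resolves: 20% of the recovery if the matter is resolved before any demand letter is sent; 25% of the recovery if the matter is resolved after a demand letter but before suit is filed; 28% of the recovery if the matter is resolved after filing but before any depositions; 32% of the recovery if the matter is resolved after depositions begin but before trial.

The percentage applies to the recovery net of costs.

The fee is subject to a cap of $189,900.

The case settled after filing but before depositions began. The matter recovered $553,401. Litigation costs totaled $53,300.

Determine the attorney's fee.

$140,028.28

Fee base (net of costs): $553,401 − $53,300 = $500,101
The matter settled after filing but before depositions began, so the 28% rate applies.
$500,101 × 28% = $140,028.28
$140,028.28 is under the $189,900 cap.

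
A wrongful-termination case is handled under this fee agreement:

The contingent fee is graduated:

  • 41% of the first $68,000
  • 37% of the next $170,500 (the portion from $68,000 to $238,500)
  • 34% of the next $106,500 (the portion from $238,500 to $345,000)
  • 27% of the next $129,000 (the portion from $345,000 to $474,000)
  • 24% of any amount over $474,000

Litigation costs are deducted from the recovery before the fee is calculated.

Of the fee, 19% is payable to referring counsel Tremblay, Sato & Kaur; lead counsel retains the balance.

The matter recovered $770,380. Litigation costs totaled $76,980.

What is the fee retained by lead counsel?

$173,875.41

Fee base (net of costs): $770,380 − $76,980 = $693,400
First $68,000 at 41% = $27,880.00
Next $170,500 at 37% = $63,085.00
Next $106,500 at 34% = $36,210.00
Next $129,000 at 27% = $34,830.00
Remaining $219,400 at 24% = $52,656.00
Fee: $27,880.00 + $63,085.00 + $36,210.00 + $34,830.00 + $52,656.00 = $214,661.00
Referral share: 19% of $214,661.00 = $40,785.59; lead counsel retains $214,661.00 − $40,785.59 = $173,875.41.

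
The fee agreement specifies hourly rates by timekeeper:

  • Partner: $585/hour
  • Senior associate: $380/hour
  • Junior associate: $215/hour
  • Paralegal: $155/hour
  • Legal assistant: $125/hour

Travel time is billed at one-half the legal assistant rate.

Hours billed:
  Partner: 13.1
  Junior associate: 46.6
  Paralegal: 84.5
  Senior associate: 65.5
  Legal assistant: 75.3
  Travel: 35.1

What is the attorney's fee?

$67,276.25

Partner: 13.1 × $585 = $7,663.50
Senior associate: 65.5 × $380 = $24,890.00
Junior associate: 46.6 × $215 = $10,019.00
Paralegal: 84.5 × $155 = $13,097.50
Legal assistant: 75.3 × $125 = $9,412.50
Subtotal: $7,663.50 + $24,890.00 + $10,019.00 + $13,097.50 + $9,412.50 = $65,082.50
Travel: 35.1 × ($125 ÷ 2) = 35.1 × $62.50 = $2,193.75
Total: $65,082.50 + $2,193.75 = $67,276.25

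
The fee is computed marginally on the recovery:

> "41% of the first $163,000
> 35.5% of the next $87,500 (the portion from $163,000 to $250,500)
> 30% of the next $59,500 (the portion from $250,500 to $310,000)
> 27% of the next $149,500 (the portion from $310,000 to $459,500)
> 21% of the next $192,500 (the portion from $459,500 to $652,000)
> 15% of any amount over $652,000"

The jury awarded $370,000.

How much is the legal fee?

First $163,000 at 41% = $66,830.00
Next $87,500 at 35.5% = $31,062.50
Next $59,500 at 30% = $17,850.00
Remaining $60,000 at 27% = $16,200.00
Fee: $66,830.00 + $31,062.50 + $17,850.00 + $16,200.00 = $131,942.50

$131,942.50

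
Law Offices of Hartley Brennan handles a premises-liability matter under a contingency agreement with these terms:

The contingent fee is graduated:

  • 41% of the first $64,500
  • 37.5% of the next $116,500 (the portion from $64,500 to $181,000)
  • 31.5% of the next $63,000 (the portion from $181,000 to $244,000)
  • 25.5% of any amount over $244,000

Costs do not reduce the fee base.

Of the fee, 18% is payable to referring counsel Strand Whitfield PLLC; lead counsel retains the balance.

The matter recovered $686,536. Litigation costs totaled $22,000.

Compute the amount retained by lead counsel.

Fee base is the gross recovery, $686,536; costs are reimbursed separately.
First $64,500 at 41% = $26,445.00
Next $116,500 at 37.5% = $43,687.50
Next $63,000 at 31.5% = $19,845.00
Remaining $442,536 at 25.5% = $112,846.68
Fee: $26,445.00 + $43,687.50 + $19,845.00 + $112,846.68 = $202,824.18
Referral share: 18% of $202,824.18 = $36,508.35; lead counsel retains $202,824.18 − $36,508.35 = $166,315.83.

$166,315.83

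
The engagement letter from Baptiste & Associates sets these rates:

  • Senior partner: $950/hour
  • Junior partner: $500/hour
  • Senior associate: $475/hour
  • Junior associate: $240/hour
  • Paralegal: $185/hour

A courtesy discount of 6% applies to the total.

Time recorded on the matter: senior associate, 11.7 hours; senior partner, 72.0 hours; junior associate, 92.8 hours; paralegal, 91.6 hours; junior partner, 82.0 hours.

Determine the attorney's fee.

Senior partner: 72.0 × $950 = $68,400.00
Junior partner: 82.0 × $500 = $41,000.00
Senior associate: 11.7 × $475 = $5,557.50
Junior associate: 92.8 × $240 = $22,272.00
Paralegal: 91.6 × $185 = $16,946.00
Subtotal: $154,175.50
Less 6% discount: −$9,250.53
Total: $154,175.50 − $9,250.53 = $144,924.97

$144,924.97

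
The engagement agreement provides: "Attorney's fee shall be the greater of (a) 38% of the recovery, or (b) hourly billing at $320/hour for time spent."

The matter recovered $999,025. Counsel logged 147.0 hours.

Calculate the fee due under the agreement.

$379,629.50

(a) 38% of $999,025 = $379,629.50
(b) 147.0 × $320 = $47,040.00
The greater is (a): $379,629.50.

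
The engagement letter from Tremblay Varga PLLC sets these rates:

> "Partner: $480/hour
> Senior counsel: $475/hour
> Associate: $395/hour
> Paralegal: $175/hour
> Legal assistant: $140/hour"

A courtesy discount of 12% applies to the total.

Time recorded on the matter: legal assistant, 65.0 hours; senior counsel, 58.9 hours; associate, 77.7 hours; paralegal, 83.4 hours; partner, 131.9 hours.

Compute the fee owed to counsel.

$128,194.88

Partner: 131.9 × $480 = $63,312.00
Senior counsel: 58.9 × $475 = $27,977.50
Associate: 77.7 × $395 = $30,691.50
Paralegal: 83.4 × $175 = $14,595.00
Legal assistant: 65.0 × $140 = $9,100.00
Subtotal: $145,676.00
Less 12% discount: −$17,481.12
Total: $145,676.00 − $17,481.12 = $128,194.88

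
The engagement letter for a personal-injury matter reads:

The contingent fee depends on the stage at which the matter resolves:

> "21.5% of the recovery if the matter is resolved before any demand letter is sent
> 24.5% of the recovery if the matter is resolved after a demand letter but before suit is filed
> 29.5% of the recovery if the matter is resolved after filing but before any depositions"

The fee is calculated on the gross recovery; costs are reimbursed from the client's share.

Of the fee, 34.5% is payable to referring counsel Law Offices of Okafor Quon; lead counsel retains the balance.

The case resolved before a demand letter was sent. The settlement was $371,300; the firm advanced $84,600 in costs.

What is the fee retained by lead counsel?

$52,288.32

Fee base is the gross recovery, $371,300; costs are reimbursed separately.
The matter resolved before a demand letter was sent, so the 21.5% rate applies.
$371,300 × 21.5% = $79,829.50
Referral share: 34.5% of $79,829.50 = $27,541.18; lead counsel retains $79,829.50 − $27,541.18 = $52,288.32.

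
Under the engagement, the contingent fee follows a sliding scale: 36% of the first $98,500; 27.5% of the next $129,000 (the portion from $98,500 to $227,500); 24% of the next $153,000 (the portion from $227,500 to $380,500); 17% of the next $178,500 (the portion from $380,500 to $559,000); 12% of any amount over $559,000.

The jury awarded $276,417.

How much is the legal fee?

$82,675.08

First $98,500 at 36% = $35,460.00
Next $129,000 at 27.5% = $35,475.00
Remaining $48,917 at 24% = $11,740.08
Fee: $35,460.00 + $35,475.00 + $11,740.08 = $82,675.08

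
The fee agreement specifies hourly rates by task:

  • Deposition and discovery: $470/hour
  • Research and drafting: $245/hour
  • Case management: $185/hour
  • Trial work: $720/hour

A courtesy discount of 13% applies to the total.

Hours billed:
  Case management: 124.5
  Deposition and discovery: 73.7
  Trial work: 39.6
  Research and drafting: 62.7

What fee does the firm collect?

Deposition and discovery: 73.7 × $470 = $34,639.00
Research and drafting: 62.7 × $245 = $15,361.50
Case management: 124.5 × $185 = $23,032.50
Trial work: 39.6 × $720 = $28,512.00
Subtotal: $101,545.00
Less 13% discount: −$13,200.85
Total: $101,545.00 − $13,200.85 = $88,344.15

$88,344.15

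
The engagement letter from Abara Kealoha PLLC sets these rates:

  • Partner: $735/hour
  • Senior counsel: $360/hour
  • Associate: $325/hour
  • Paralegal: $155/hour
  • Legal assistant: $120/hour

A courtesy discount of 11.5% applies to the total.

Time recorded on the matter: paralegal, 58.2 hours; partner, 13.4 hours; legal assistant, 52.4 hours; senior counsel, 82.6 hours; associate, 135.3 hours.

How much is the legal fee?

$87,496.85

Partner: 13.4 × $735 = $9,849.00
Senior counsel: 82.6 × $360 = $29,736.00
Associate: 135.3 × $325 = $43,972.50
Paralegal: 58.2 × $155 = $9,021.00
Legal assistant: 52.4 × $120 = $6,288.00
Subtotal: $98,866.50
Less 11.5% discount: −$11,369.65
Total: $98,866.50 − $11,369.65 = $87,496.85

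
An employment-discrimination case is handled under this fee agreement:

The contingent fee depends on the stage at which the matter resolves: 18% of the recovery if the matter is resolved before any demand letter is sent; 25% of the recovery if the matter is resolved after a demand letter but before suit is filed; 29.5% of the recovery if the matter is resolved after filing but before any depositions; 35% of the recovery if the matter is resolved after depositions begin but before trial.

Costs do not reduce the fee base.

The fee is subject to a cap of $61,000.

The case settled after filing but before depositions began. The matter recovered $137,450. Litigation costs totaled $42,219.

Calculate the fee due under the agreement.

$40,547.75

Fee base is the gross recovery, $137,450; costs are reimbursed separately.
The matter settled after filing but before depositions began, so the 29.5% rate applies.
$137,450 × 29.5% = $40,547.75
$40,547.75 is under the $61,000 cap.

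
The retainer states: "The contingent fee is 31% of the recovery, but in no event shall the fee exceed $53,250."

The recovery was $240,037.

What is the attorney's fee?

$53,250.00

31% of $240,037 = $74,411.47
That exceeds the $53,250 cap, so the fee is capped at $53,250.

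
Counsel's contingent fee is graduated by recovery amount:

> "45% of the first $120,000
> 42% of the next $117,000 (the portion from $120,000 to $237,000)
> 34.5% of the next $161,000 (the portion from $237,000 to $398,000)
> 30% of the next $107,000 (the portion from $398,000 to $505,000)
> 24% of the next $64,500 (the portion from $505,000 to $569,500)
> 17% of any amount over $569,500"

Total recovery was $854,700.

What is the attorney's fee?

$254,749.00

First $120,000 at 45% = $54,000.00
Next $117,000 at 42% = $49,140.00
Next $161,000 at 34.5% = $55,545.00
Next $107,000 at 30% = $32,100.00
Next $64,500 at 24% = $15,480.00
Remaining $285,200 at 17% = $48,484.00
Fee: $54,000.00 + $49,140.00 + $55,545.00 + $32,100.00 + $15,480.00 + $48,484.00 = $254,749.00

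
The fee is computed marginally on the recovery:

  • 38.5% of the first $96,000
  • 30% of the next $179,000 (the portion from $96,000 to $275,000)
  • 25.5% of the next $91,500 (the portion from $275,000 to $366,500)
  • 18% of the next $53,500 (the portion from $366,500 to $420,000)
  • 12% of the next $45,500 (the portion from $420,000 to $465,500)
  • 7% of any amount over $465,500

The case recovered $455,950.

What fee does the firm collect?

First $96,000 at 38.5% = $36,960.00
Next $179,000 at 30% = $53,700.00
Next $91,500 at 25.5% = $23,332.50
Next $53,500 at 18% = $9,630.00
Remaining $35,950 at 12% = $4,314.00
Fee: $36,960.00 + $53,700.00 + $23,332.50 + $9,630.00 + $4,314.00 = $127,936.50

$127,936.50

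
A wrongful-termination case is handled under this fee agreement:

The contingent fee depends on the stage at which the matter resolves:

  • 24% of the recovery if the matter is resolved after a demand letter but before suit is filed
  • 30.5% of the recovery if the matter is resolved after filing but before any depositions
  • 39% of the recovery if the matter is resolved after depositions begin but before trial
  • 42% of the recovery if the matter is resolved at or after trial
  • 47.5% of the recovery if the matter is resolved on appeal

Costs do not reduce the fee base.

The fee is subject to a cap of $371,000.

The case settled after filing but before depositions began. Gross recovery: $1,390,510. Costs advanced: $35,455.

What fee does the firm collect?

$371,000.00

Fee base is the gross recovery, $1,390,510; costs are reimbursed separately.
The matter settled after filing but before depositions began, so the 30.5% rate applies.
$1,390,510 × 30.5% = $424,105.55
$424,105.55 exceeds the $371,000 cap, so the fee is capped at $371,000.00.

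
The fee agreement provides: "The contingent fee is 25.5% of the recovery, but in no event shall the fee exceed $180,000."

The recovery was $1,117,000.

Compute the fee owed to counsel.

25.5% of $1,117,000 = $284,835.00
That exceeds the $180,000 cap, so the fee is capped at $180,000.

$180,000.00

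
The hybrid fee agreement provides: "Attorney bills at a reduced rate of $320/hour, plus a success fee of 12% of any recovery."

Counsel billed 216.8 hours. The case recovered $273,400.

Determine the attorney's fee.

$102,184.00

Hourly: 216.8 × $320 = $69,376.00
Success fee: 12% of $273,400 = $32,808.00
Total: $69,376.00 + $32,808.00 = $102,184.00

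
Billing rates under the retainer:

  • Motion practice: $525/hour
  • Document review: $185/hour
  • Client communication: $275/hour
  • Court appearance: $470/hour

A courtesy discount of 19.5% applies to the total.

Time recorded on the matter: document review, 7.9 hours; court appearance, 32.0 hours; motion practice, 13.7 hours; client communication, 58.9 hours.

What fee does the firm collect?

$32,112.66

Motion practice: 13.7 × $525 = $7,192.50
Document review: 7.9 × $185 = $1,461.50
Client communication: 58.9 × $275 = $16,197.50
Court appearance: 32.0 × $470 = $15,040.00
Subtotal: $39,891.50
Less 19.5% discount: −$7,778.84
Total: $39,891.50 − $7,778.84 = $32,112.66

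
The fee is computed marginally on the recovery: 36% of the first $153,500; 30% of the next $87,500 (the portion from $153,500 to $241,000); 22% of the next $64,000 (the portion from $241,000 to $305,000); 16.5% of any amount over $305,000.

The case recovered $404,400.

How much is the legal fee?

First $153,500 at 36% = $55,260.00
Next $87,500 at 30% = $26,250.00
Next $64,000 at 22% = $14,080.00
Remaining $99,400 at 16.5% = $16,401.00
Fee: $55,260.00 + $26,250.00 + $14,080.00 + $16,401.00 = $111,991.00

$111,991.00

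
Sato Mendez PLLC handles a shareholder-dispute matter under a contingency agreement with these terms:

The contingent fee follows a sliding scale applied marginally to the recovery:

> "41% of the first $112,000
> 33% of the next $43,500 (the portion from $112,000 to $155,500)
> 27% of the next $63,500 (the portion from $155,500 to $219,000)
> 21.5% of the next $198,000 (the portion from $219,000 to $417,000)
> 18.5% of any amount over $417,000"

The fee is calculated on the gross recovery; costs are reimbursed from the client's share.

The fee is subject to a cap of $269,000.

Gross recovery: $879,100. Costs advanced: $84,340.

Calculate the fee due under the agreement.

$205,478.50

Fee base is the gross recovery, $879,100; costs are reimbursed separately.
First $112,000 at 41% = $45,920.00
Next $43,500 at 33% = $14,355.00
Next $63,500 at 27% = $17,145.00
Next $198,000 at 21.5% = $42,570.00
Remaining $462,100 at 18.5% = $85,488.50
Fee: $45,920.00 + $14,355.00 + $17,145.00 + $42,570.00 + $85,488.50 = $205,478.50
$205,478.50 is under the $269,000 cap.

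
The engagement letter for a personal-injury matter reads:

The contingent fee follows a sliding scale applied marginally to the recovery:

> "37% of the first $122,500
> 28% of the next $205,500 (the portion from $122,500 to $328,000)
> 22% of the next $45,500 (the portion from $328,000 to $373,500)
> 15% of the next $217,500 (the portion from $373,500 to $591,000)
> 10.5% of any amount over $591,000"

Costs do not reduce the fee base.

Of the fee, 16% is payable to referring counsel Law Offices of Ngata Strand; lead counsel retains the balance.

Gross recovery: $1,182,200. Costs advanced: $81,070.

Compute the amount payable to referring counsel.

Fee base is the gross recovery, $1,182,200; costs are reimbursed separately.
First $122,500 at 37% = $45,325.00
Next $205,500 at 28% = $57,540.00
Next $45,500 at 22% = $10,010.00
Next $217,500 at 15% = $32,625.00
Remaining $591,200 at 10.5% = $62,076.00
Fee: $45,325.00 + $57,540.00 + $10,010.00 + $32,625.00 + $62,076.00 = $207,576.00
Referral share: 16% of $207,576.00 = $33,212.16; lead counsel retains $207,576.00 − $33,212.16 = $174,363.84.

$33,212.16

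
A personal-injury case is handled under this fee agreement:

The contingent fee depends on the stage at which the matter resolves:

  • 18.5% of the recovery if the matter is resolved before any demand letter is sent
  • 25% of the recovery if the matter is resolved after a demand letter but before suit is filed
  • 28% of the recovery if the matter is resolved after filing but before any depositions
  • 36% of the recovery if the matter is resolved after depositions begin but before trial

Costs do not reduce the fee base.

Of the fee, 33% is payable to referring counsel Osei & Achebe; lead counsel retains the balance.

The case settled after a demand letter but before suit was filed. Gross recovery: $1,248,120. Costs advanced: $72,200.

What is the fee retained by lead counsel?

$209,060.10

Fee base is the gross recovery, $1,248,120; costs are reimbursed separately.
The matter settled after a demand letter but before suit was filed, so the 25% rate applies.
$1,248,120 × 25% = $312,030.00
Referral share: 33% of $312,030.00 = $102,969.90; lead counsel retains $312,030.00 − $102,969.90 = $209,060.10.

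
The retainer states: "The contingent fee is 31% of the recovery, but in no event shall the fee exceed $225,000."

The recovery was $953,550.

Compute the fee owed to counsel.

$225,000.00

31% of $953,550 = $295,600.50
That exceeds the $225,000 cap, so the fee is capped at $225,000.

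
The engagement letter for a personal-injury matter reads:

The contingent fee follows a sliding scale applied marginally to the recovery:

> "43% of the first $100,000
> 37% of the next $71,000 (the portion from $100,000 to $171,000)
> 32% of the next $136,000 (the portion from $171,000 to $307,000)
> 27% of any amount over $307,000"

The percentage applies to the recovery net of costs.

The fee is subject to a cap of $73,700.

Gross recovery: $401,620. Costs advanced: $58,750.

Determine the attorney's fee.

$73,700.00

Fee base (net of costs): $401,620 − $58,750 = $342,870
First $100,000 at 43% = $43,000.00
Next $71,000 at 37% = $26,270.00
Next $136,000 at 32% = $43,520.00
Remaining $35,870 at 27% = $9,684.90
Fee: $43,000.00 + $26,270.00 + $43,520.00 + $9,684.90 = $122,474.90
$122,474.90 exceeds the $73,700 cap, so the fee is capped at $73,700.00.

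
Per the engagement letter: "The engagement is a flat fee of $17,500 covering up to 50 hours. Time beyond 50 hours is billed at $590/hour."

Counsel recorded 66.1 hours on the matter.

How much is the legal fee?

$26,999.00

Flat fee: $17,500.00
Excess hours: 66.1 − 50 = 16.1
Overrun: 16.1 × $590 = $9,499.00
Total: $17,500.00 + $9,499.00 = $26,999.00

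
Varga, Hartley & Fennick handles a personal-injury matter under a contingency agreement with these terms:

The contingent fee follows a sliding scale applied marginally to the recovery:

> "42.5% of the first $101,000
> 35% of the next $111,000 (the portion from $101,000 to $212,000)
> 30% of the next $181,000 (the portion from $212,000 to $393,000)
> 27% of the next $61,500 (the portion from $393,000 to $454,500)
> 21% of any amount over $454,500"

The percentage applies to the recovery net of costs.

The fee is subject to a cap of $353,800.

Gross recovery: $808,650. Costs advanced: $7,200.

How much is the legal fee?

$225,539.50

Fee base (net of costs): $808,650 − $7,200 = $801,450
First $101,000 at 42.5% = $42,925.00
Next $111,000 at 35% = $38,850.00
Next $181,000 at 30% = $54,300.00
Next $61,500 at 27% = $16,605.00
Remaining $346,950 at 21% = $72,859.50
Fee: $42,925.00 + $38,850.00 + $54,300.00 + $16,605.00 + $72,859.50 = $225,539.50
$225,539.50 is under the $353,800 cap.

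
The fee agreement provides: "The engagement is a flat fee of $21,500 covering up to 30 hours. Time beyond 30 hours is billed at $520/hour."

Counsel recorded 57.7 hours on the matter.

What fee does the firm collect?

$35,904.00

Flat fee: $21,500.00
Excess hours: 57.7 − 30 = 27.7
Overrun: 27.7 × $520 = $14,404.00
Total: $21,500.00 + $14,404.00 = $35,904.00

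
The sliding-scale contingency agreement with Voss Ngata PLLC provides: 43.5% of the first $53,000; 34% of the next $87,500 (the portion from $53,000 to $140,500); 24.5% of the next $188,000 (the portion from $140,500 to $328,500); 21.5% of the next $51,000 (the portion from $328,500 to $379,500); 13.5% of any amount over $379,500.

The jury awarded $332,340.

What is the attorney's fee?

First $53,000 at 43.5% = $23,055.00
Next $87,500 at 34% = $29,750.00
Next $188,000 at 24.5% = $46,060.00
Remaining $3,840 at 21.5% = $825.60
Fee: $23,055.00 + $29,750.00 + $46,060.00 + $825.60 = $99,690.60

$99,690.60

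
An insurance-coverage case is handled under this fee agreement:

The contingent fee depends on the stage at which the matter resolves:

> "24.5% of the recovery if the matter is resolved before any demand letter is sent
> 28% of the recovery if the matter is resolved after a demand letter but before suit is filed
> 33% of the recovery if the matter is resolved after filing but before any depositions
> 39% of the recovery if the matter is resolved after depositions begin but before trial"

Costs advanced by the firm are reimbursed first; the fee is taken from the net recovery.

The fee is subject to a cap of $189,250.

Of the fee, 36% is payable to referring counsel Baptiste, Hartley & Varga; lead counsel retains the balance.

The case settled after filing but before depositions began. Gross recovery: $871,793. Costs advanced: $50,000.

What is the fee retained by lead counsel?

Fee base (net of costs): $871,793 − $50,000 = $821,793
The matter settled after filing but before depositions began, so the 33% rate applies.
$821,793 × 33% = $271,191.69
$271,191.69 exceeds the $189,250 cap, so the fee is capped at $189,250.00.
Referral share: 36% of $189,250.00 = $68,130.00; lead counsel retains $189,250.00 − $68,130.00 = $121,120.00.

$121,120.00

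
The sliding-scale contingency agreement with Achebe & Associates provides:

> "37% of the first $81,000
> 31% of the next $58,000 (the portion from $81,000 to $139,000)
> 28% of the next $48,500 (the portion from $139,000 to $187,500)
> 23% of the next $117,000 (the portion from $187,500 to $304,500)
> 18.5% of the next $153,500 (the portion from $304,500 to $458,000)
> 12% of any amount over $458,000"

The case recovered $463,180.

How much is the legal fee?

First $81,000 at 37% = $29,970.00
Next $58,000 at 31% = $17,980.00
Next $48,500 at 28% = $13,580.00
Next $117,000 at 23% = $26,910.00
Next $153,500 at 18.5% = $28,397.50
Remaining $5,180 at 12% = $621.60
Fee: $29,970.00 + $17,980.00 + $13,580.00 + $26,910.00 + $28,397.50 + $621.60 = $117,459.10

$117,459.10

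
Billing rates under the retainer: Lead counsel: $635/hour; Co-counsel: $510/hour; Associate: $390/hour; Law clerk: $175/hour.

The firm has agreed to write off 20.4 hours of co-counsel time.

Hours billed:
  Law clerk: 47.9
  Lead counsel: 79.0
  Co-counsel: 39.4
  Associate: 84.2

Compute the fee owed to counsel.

$101,075.50

Lead counsel: 79.0 × $635 = $50,165.00
Co-counsel: 39.4 × $510 = $20,094.00
Associate: 84.2 × $390 = $32,838.00
Law clerk: 47.9 × $175 = $8,382.50
Subtotal: $111,479.50
Write-off: 20.4 × $510 = $10,404.00
Total: $111,479.50 − $10,404.00 = $101,075.50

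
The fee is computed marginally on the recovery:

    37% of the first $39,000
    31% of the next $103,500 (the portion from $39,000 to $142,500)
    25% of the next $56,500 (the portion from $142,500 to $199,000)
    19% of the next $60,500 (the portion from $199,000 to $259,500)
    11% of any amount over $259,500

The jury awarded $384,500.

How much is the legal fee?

$85,885.00

First $39,000 at 37% = $14,430.00
Next $103,500 at 31% = $32,085.00
Next $56,500 at 25% = $14,125.00
Next $60,500 at 19% = $11,495.00
Remaining $125,000 at 11% = $13,750.00
Fee: $14,430.00 + $32,085.00 + $14,125.00 + $11,495.00 + $13,750.00 = $85,885.00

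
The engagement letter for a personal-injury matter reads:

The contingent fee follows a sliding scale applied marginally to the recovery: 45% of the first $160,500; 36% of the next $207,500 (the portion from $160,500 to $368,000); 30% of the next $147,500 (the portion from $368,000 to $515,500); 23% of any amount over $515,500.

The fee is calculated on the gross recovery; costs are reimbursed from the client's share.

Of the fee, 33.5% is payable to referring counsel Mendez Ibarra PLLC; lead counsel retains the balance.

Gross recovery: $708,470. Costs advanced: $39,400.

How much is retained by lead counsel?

Fee base is the gross recovery, $708,470; costs are reimbursed separately.
First $160,500 at 45% = $72,225.00
Next $207,500 at 36% = $74,700.00
Next $147,500 at 30% = $44,250.00
Remaining $192,970 at 23% = $44,383.10
Fee: $72,225.00 + $74,700.00 + $44,250.00 + $44,383.10 = $235,558.10
Referral share: 33.5% of $235,558.10 = $78,911.96; lead counsel retains $235,558.10 − $78,911.96 = $156,646.14.

$156,646.14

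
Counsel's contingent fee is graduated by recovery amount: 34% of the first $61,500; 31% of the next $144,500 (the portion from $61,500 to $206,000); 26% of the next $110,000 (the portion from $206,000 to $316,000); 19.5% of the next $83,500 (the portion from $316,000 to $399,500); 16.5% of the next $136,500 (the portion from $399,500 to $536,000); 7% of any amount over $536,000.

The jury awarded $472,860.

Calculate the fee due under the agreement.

$122,691.90

First $61,500 at 34% = $20,910.00
Next $144,500 at 31% = $44,795.00
Next $110,000 at 26% = $28,600.00
Next $83,500 at 19.5% = $16,282.50
Remaining $73,360 at 16.5% = $12,104.40
Fee: $20,910.00 + $44,795.00 + $28,600.00 + $16,282.50 + $12,104.40 = $122,691.90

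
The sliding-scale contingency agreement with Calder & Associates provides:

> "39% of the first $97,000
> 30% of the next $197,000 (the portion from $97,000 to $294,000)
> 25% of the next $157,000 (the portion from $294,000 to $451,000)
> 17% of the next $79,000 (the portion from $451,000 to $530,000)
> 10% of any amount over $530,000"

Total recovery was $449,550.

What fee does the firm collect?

First $97,000 at 39% = $37,830.00
Next $197,000 at 30% = $59,100.00
Remaining $155,550 at 25% = $38,887.50
Fee: $37,830.00 + $59,100.00 + $38,887.50 = $135,817.50

$135,817.50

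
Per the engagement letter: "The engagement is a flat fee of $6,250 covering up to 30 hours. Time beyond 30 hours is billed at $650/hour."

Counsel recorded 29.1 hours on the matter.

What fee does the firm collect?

$6,250.00

29.1 hours is within the 30-hour scope; only the flat fee applies.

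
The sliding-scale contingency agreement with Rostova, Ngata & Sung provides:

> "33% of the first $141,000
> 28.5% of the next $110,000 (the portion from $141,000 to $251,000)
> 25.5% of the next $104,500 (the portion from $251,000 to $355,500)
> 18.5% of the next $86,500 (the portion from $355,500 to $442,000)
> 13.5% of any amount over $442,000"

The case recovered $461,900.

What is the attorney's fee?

$123,216.50

First $141,000 at 33% = $46,530.00
Next $110,000 at 28.5% = $31,350.00
Next $104,500 at 25.5% = $26,647.50
Next $86,500 at 18.5% = $16,002.50
Remaining $19,900 at 13.5% = $2,686.50
Fee: $46,530.00 + $31,350.00 + $26,647.50 + $16,002.50 + $2,686.50 = $123,216.50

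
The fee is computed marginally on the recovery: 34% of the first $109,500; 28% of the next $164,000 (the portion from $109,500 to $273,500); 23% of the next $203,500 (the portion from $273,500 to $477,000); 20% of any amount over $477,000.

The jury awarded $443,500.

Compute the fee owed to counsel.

$122,250.00

First $109,500 at 34% = $37,230.00
Next $164,000 at 28% = $45,920.00
Remaining $170,000 at 23% = $39,100.00
Fee: $37,230.00 + $45,920.00 + $39,100.00 = $122,250.00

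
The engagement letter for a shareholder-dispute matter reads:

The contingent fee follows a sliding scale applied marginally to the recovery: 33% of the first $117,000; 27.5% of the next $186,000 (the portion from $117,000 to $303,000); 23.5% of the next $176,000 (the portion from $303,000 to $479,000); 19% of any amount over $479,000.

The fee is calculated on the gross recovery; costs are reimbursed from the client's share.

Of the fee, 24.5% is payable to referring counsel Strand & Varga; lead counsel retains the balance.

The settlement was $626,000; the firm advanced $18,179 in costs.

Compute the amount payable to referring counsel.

$38,967.25

Fee base is the gross recovery, $626,000; costs are reimbursed separately.
First $117,000 at 33% = $38,610.00
Next $186,000 at 27.5% = $51,150.00
Next $176,000 at 23.5% = $41,360.00
Remaining $147,000 at 19% = $27,930.00
Fee: $38,610.00 + $51,150.00 + $41,360.00 + $27,930.00 = $159,050.00
Referral share: 24.5% of $159,050.00 = $38,967.25; lead counsel retains $159,050.00 − $38,967.25 = $120,082.75.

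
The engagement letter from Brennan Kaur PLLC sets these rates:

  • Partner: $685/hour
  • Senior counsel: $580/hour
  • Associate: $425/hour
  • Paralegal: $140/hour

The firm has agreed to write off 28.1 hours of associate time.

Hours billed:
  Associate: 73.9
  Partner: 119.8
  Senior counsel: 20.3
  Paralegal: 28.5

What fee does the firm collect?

Partner: 119.8 × $685 = $82,063.00
Senior counsel: 20.3 × $580 = $11,774.00
Associate: 73.9 × $425 = $31,407.50
Paralegal: 28.5 × $140 = $3,990.00
Subtotal: $129,234.50
Write-off: 28.1 × $425 = $11,942.50
Total: $129,234.50 − $11,942.50 = $117,292.00

$117,292.00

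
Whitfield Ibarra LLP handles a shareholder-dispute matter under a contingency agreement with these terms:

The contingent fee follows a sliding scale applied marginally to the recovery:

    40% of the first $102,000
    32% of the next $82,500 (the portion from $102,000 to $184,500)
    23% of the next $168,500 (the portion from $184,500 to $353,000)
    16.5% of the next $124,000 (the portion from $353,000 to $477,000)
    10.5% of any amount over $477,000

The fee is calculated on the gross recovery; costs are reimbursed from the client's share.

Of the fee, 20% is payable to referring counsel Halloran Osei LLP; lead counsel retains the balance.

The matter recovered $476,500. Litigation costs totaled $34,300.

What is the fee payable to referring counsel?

$25,266.50

Fee base is the gross recovery, $476,500; costs are reimbursed separately.
First $102,000 at 40% = $40,800.00
Next $82,500 at 32% = $26,400.00
Next $168,500 at 23% = $38,755.00
Remaining $123,500 at 16.5% = $20,377.50
Fee: $40,800.00 + $26,400.00 + $38,755.00 + $20,377.50 = $126,332.50
Referral share: 20% of $126,332.50 = $25,266.50; lead counsel retains $126,332.50 − $25,266.50 = $101,066.00.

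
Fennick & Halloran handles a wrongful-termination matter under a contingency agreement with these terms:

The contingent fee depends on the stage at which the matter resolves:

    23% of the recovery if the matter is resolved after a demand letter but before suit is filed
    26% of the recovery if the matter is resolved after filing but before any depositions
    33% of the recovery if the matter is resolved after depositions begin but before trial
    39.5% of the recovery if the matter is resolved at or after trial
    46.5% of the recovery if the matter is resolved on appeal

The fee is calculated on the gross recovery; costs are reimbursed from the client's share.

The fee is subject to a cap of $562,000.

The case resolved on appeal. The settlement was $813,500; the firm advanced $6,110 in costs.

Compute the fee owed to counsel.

$378,277.50

Fee base is the gross recovery, $813,500; costs are reimbursed separately.
The matter resolved on appeal, so the 46.5% rate applies.
$813,500 × 46.5% = $378,277.50
$378,277.50 is under the $562,000 cap.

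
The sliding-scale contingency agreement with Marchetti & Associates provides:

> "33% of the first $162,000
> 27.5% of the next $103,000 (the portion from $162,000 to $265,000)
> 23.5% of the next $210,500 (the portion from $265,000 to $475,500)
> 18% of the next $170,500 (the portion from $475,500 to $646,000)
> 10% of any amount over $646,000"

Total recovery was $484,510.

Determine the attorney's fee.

First $162,000 at 33% = $53,460.00
Next $103,000 at 27.5% = $28,325.00
Next $210,500 at 23.5% = $49,467.50
Remaining $9,010 at 18% = $1,621.80
Fee: $53,460.00 + $28,325.00 + $49,467.50 + $1,621.80 = $132,874.30

$132,874.30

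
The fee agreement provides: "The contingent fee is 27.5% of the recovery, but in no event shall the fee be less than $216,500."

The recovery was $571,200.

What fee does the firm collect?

$216,500.00

27.5% of $571,200 = $157,080.00
That is below the $216,500 minimum, so the minimum applies.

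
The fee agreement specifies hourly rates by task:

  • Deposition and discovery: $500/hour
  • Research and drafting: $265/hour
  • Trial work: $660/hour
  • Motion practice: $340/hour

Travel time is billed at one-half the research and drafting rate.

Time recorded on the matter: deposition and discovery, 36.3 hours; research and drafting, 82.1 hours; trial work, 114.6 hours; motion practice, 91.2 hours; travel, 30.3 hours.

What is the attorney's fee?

$150,565.25

Deposition and discovery: 36.3 × $500 = $18,150.00
Research and drafting: 82.1 × $265 = $21,756.50
Trial work: 114.6 × $660 = $75,636.00
Motion practice: 91.2 × $340 = $31,008.00
Subtotal: $18,150.00 + $21,756.50 + $75,636.00 + $31,008.00 = $146,550.50
Travel: 30.3 × ($265 ÷ 2) = 30.3 × $132.50 = $4,014.75
Total: $146,550.50 + $4,014.75 = $150,565.25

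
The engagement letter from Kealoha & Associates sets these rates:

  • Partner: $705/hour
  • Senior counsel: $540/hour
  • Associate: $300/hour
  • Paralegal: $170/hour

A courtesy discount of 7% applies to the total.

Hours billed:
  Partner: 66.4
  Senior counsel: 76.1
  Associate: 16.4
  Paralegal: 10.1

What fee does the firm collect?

$87,924.99

Partner: 66.4 × $705 = $46,812.00
Senior counsel: 76.1 × $540 = $41,094.00
Associate: 16.4 × $300 = $4,920.00
Paralegal: 10.1 × $170 = $1,717.00
Subtotal: $94,543.00
Less 7% discount: −$6,618.01
Total: $94,543.00 − $6,618.01 = $87,924.99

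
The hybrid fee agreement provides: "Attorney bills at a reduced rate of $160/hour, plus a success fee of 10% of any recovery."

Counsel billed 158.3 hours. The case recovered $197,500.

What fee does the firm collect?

$45,078.00

Hourly: 158.3 × $160 = $25,328.00
Success fee: 10% of $197,500 = $19,750.00
Total: $25,328.00 + $19,750.00 = $45,078.00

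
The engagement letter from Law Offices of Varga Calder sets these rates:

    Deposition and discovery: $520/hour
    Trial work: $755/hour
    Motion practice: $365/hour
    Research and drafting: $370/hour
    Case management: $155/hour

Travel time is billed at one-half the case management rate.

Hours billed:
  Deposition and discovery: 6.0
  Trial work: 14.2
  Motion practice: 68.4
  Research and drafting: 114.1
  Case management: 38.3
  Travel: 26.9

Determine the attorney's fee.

Deposition and discovery: 6.0 × $520 = $3,120.00
Trial work: 14.2 × $755 = $10,721.00
Motion practice: 68.4 × $365 = $24,966.00
Research and drafting: 114.1 × $370 = $42,217.00
Case management: 38.3 × $155 = $5,936.50
Subtotal: $3,120.00 + $10,721.00 + $24,966.00 + $42,217.00 + $5,936.50 = $86,960.50
Travel: 26.9 × ($155 ÷ 2) = 26.9 × $77.50 = $2,084.75
Total: $86,960.50 + $2,084.75 = $89,045.25

$89,045.25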